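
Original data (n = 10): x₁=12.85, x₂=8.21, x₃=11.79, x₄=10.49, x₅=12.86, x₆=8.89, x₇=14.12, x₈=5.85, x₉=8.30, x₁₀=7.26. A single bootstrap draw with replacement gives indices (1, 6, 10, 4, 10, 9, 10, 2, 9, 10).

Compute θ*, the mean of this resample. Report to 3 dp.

Resample values: 12.85, 8.89, 7.26, 10.49, 7.26, 8.30, 7.26, 8.21, 8.30, 7.26.
Mean = (12.85 + 8.89 + 7.26 + 10.49 + 7.26 + 8.30 + 7.26 + 8.21 + 8.30 + 7.26) / 10 = 86.080 / 10 = 8.608

θ* = 8.608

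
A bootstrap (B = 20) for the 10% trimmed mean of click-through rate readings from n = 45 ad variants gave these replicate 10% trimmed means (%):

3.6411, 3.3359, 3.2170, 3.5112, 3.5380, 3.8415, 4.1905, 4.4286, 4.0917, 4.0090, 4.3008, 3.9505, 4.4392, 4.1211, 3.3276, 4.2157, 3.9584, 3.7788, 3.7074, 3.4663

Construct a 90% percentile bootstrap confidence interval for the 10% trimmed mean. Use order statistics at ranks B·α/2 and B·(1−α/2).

(3.2170, 4.4286)

Sorted replicates: 3.2170, 3.3276, 3.3359, 3.4663, 3.5112, 3.5380, 3.6411, 3.7074, 3.7788, 3.8415, 3.9505, 3.9584, 4.0090, 4.0917, 4.1211, 4.1905, 4.2157, 4.3008, 4.4286, 4.4392
α = 0.10; lower rank = 20 × 0.050 = 1; upper rank = 20 × 0.950 = 19.
The 1st smallest replicate is 3.2170; the 19th is 4.4286.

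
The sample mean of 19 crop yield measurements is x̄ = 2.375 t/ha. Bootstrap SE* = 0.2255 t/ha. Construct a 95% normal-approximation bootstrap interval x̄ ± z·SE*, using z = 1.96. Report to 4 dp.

(1.9330, 2.8170)

Margin = 1.96 × 0.2255 = 0.44198
Interval: 2.375 ± 0.44198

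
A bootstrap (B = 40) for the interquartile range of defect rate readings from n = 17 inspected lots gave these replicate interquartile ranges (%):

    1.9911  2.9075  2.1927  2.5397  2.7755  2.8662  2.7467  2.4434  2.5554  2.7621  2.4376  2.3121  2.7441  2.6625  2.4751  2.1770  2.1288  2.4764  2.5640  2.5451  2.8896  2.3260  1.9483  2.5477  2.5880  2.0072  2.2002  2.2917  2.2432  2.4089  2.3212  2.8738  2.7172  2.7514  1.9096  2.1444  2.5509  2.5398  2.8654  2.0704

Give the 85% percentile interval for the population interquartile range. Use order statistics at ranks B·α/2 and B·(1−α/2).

(1.9911, 2.8662)

Sorted replicates: 1.9096, 1.9483, 1.9911, 2.0072, 2.0704, 2.1288, 2.1444, 2.1770, 2.1927, 2.2002, 2.2432, 2.2917, 2.3121, 2.3212, 2.3260, 2.4089, 2.4376, 2.4434, 2.4751, 2.4764, 2.5397, 2.5398, 2.5451, 2.5477, 2.5509, 2.5554, 2.5640, 2.5880, 2.6625, 2.7172, 2.7441, 2.7467, 2.7514, 2.7621, 2.7755, 2.8654, 2.8662, 2.8738, 2.8896, 2.9075
α = 0.15; lower rank = 40 × 0.075 = 3; upper rank = 40 × 0.925 = 37.
The 3rd smallest replicate is 1.9911; the 37th is 2.8662.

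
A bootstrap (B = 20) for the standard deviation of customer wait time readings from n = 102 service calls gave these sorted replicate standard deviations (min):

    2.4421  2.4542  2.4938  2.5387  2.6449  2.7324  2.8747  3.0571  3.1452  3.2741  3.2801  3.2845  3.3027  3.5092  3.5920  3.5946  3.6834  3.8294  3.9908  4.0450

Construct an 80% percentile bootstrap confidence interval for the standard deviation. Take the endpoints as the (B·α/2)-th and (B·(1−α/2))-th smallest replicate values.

α = 0.20; lower rank = 20 × 0.100 = 2; upper rank = 20 × 0.900 = 18.
The 2nd smallest replicate is 2.4542; the 18th is 3.8294.

(2.4542, 3.8294)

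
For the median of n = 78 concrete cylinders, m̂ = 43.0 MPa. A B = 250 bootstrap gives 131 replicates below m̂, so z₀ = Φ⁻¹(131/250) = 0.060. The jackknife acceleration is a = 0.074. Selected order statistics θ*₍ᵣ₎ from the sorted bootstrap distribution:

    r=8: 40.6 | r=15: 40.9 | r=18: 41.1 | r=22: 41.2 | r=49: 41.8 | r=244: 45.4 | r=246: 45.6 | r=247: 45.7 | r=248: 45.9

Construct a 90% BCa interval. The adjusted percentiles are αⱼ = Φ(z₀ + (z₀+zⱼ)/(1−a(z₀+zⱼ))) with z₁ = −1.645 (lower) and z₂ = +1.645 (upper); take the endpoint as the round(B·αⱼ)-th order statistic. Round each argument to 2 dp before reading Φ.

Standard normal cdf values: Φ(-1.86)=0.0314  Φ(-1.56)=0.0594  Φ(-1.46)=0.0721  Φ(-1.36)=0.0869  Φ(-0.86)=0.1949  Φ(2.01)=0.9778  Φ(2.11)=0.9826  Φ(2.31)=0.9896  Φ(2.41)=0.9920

Lower: z₀ + z₁ = 0.060 + (-1.645) = -1.585; 1 − a(z₀+z₁) = 1 − (0.074)(-1.585) = 1.1173; argument = 0.060 + (-1.585)/1.1173 = -1.3586 → -1.36.
α₁ = Φ(-1.36) = 0.0869; rank = round(250 × 0.0869) = 22; θ*₍22₎ = 41.2.
Upper: z₀ + z₂ = 1.705; 1 − a(z₀+z₂) = 0.8738; argument = 2.0112 → 2.01; α₂ = 0.9778; rank = 244; θ*₍244₎ = 45.4.

(41.2, 45.4)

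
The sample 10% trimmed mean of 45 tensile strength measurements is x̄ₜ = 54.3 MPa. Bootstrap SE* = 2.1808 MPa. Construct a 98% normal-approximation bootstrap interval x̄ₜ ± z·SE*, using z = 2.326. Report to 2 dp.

(49.23, 59.37)

Margin = 2.326 × 2.1808 = 5.073
Interval: 54.3 ± 5.073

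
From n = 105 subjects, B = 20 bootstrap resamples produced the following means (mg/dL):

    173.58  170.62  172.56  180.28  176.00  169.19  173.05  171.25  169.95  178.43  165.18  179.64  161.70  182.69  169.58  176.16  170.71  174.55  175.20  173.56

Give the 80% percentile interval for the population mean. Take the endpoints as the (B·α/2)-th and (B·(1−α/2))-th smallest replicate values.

Sorted replicates: 161.70, 165.18, 169.19, 169.58, 169.95, 170.62, 170.71, 171.25, 172.56, 173.05, 173.56, 173.58, 174.55, 175.20, 176.00, 176.16, 178.43, 179.64, 180.28, 182.69
α = 0.20; lower rank = 20 × 0.100 = 2; upper rank = 20 × 0.900 = 18.
The 2nd smallest replicate is 165.18; the 18th is 179.64.

(165.18, 179.64)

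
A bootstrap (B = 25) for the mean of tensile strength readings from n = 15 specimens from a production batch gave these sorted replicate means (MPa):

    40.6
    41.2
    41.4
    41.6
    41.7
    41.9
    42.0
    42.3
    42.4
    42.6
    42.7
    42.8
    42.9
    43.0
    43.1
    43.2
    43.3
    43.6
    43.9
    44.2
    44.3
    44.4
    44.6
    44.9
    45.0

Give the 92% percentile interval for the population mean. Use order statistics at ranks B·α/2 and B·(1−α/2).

(40.6, 44.9)

α = 0.08; lower rank = 25 × 0.040 = 1; upper rank = 25 × 0.960 = 24.
The 1st smallest replicate is 40.6; the 24th is 44.9.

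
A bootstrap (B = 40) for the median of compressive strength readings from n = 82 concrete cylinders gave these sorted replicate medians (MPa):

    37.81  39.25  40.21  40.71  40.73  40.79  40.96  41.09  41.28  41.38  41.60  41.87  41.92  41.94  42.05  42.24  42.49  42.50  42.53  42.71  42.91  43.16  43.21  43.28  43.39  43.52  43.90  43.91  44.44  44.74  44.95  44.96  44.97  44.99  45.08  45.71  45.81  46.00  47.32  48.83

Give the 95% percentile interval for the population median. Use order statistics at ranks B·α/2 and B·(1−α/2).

α = 0.05; lower rank = 40 × 0.025 = 1; upper rank = 40 × 0.975 = 39.
The 1st smallest replicate is 37.81; the 39th is 47.32.

(37.81, 47.32)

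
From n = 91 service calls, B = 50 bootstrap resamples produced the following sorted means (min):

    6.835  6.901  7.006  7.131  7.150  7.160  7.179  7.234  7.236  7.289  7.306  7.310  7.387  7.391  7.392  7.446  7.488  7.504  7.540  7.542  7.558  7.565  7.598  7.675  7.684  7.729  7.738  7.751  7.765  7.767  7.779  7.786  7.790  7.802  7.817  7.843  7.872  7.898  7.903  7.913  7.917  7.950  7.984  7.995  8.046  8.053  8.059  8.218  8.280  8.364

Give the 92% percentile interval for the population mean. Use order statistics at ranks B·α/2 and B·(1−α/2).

α = 0.08; lower rank = 50 × 0.040 = 2; upper rank = 50 × 0.960 = 48.
The 2nd smallest replicate is 6.901; the 48th is 8.218.

(6.901, 8.218)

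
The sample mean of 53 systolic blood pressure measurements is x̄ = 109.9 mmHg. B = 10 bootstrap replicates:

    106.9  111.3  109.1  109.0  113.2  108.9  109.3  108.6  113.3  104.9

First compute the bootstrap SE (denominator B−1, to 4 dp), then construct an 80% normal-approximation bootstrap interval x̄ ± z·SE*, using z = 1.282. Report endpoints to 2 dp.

(106.57, 113.23)

Mean of replicates = 109.4500; sum of squared deviations = 60.8850; SE* = √(60.8850/9) = 2.6010
Margin = 1.282 × 2.6010 = 3.334
Interval: 109.9 ± 3.334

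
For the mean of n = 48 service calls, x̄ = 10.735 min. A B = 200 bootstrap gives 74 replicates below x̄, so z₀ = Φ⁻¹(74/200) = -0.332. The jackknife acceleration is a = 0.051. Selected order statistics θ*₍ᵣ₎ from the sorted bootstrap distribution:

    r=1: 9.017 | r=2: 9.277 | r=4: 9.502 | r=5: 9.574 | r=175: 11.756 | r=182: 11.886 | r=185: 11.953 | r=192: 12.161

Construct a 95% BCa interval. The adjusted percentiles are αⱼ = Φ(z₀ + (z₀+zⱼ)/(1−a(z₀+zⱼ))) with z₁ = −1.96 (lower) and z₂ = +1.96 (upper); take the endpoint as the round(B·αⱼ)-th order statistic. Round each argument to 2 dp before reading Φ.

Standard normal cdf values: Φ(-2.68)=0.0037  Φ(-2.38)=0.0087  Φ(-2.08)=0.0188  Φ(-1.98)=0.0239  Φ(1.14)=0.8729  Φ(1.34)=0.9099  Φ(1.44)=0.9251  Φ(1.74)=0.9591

Lower: z₀ + z₁ = -0.332 + (-1.960) = -2.292; 1 − a(z₀+z₁) = 1 − (0.051)(-2.292) = 1.1169; argument = -0.332 + (-2.292)/1.1169 = -2.3841 → -2.38.
α₁ = Φ(-2.38) = 0.0087; rank = round(200 × 0.0087) = 2; θ*₍2₎ = 9.277.
Upper: z₀ + z₂ = 1.628; 1 − a(z₀+z₂) = 0.9170; argument = 1.4434 → 1.44; α₂ = 0.9251; rank = 185; θ*₍185₎ = 11.953.

(9.277, 11.953)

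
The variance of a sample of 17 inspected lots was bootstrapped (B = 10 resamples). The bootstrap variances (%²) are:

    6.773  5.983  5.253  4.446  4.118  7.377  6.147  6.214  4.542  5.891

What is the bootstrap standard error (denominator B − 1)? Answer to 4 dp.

SE* = 1.0622

Bootstrap SE is the standard deviation of the 10 replicate variances.
Mean of replicates: (6.773 + 5.983 + 5.253 + 4.446 + 4.118 + 7.377 + 6.147 + 6.214 + 4.542 + 5.891) / 10 = 56.74400 / 10 = 5.67440
Sum of squared deviations: (+1.09860)² + (+0.30860)² + (−0.42140)² + (−1.22840)² + (−1.55640)² + (+1.70260)² + (+0.47260)² + (+0.53960)² + (−1.13240)² + (+0.21660)² = 10.15369
Variance = 10.15369 / 9 = 1.12819
SE* = √1.12819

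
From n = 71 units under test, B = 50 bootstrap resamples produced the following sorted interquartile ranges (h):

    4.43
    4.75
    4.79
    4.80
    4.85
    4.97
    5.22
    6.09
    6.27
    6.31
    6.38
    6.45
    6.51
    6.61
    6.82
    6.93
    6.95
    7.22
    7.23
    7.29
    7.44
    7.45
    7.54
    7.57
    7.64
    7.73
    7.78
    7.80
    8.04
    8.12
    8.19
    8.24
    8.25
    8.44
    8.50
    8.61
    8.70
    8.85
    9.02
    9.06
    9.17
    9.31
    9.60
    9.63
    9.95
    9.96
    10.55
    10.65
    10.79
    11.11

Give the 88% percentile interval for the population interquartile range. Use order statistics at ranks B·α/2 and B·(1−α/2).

(4.79, 10.55)

α = 0.12; lower rank = 50 × 0.060 = 3; upper rank = 50 × 0.940 = 47.
The 3rd smallest replicate is 4.79; the 47th is 10.55.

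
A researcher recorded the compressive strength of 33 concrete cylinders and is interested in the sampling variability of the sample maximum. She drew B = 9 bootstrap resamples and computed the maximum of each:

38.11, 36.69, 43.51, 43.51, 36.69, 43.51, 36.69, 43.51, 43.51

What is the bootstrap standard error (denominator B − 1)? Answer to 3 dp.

Bootstrap SE is the standard deviation of the 9 replicate maximums.
Mean of replicates: (38.11 + 36.69 + 43.51 + 43.51 + 36.69 + 43.51 + 36.69 + 43.51 + 43.51) / 9 = 365.7300 / 9 = 40.6367
Sum of squared deviations: (−2.5267)² + (−3.9467)² + (+2.8733)² + (+2.8733)² + (−3.9467)² + (+2.8733)² + (−3.9467)² + (+2.8733)² + (+2.8733)² = 94.3928
Variance = 94.3928 / 8 = 11.7991
SE* = √11.7991

SE* = 3.435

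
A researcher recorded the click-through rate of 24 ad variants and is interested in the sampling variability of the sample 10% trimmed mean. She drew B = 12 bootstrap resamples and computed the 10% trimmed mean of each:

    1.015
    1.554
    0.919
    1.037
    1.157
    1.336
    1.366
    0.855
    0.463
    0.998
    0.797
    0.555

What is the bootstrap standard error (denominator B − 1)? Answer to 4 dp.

SE* = 0.3212

Bootstrap SE is the standard deviation of the 12 replicate 10% trimmed means.
Mean of replicates: (1.015 + 1.554 + 0.919 + 1.037 + 1.157 + 1.336 + 1.366 + 0.855 + 0.463 + 0.998 + 0.797 + 0.555) / 12 = 12.05200 / 12 = 1.00433
Sum of squared deviations: (+0.01067)² + (+0.54967)² + (−0.08533)² + (+0.03267)² + (+0.15267)² + (+0.33167)² + (+0.36167)² + (−0.14933)² + (−0.54133)² + (−0.00633)² + (−0.20733)² + (−0.44933)² = 1.13498
Variance = 1.13498 / 11 = 0.10318
SE* = √0.10318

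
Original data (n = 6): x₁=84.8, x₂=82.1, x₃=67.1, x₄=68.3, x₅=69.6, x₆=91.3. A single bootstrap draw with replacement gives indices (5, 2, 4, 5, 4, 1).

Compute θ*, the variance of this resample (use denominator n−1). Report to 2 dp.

θ* = 57.13

Resample values: 69.6, 82.1, 68.3, 69.6, 68.3, 84.8.
Mean = 73.7833; sum of squared deviations = 285.6683
s² = 285.6683 / 5 = 57.1337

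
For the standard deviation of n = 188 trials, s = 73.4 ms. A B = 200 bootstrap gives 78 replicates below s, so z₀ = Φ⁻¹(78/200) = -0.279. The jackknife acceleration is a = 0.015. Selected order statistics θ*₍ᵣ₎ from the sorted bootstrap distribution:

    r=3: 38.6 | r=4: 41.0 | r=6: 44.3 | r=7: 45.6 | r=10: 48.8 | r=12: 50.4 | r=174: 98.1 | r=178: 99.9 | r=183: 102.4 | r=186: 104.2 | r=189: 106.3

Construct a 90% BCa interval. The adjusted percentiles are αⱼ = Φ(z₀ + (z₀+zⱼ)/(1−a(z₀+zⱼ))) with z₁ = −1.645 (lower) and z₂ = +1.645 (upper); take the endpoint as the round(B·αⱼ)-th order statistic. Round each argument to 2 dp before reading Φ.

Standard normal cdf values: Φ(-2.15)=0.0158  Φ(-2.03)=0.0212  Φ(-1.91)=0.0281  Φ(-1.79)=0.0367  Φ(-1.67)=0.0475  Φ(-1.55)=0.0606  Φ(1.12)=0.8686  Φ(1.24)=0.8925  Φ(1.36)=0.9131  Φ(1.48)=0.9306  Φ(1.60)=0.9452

Lower: z₀ + z₁ = -0.279 + (-1.645) = -1.924; 1 − a(z₀+z₁) = 1 − (0.015)(-1.924) = 1.0289; argument = -0.279 + (-1.924)/1.0289 = -2.1490 → -2.15.
α₁ = Φ(-2.15) = 0.0158; rank = round(200 × 0.0158) = 3; θ*₍3₎ = 38.6.
Upper: z₀ + z₂ = 1.366; 1 − a(z₀+z₂) = 0.9795; argument = 1.1156 → 1.12; α₂ = 0.8686; rank = 174; θ*₍174₎ = 98.1.

(38.6, 98.1)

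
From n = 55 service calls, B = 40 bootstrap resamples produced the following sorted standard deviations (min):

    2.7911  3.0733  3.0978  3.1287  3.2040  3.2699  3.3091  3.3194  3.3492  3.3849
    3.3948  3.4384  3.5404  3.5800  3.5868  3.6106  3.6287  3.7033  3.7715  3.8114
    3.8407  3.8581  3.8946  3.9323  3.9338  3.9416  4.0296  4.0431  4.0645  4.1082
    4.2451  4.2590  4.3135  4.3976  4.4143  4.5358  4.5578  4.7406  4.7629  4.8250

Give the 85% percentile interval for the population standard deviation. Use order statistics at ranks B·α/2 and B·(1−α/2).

α = 0.15; lower rank = 40 × 0.075 = 3; upper rank = 40 × 0.925 = 37.
The 3rd smallest replicate is 3.0978; the 37th is 4.5578.

(3.0978, 4.5578)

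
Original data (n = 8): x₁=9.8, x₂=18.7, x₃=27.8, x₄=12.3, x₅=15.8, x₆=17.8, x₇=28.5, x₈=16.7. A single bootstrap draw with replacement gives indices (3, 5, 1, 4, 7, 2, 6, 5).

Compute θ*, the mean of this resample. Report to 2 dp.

θ* = 18.31

Resample values: 27.8, 15.8, 9.8, 12.3, 28.5, 18.7, 17.8, 15.8.
Mean = (27.8 + 15.8 + 9.8 + 12.3 + 28.5 + 18.7 + 17.8 + 15.8) / 8 = 146.50 / 8 = 18.31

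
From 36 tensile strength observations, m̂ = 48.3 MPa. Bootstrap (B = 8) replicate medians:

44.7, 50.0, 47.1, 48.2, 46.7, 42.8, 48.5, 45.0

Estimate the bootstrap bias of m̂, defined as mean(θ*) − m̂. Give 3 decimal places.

mean(θ*) = (44.7 + 50.0 + 47.1 + 48.2 + 46.7 + 42.8 + 48.5 + 45.0) / 8 = 46.6250
bias = 46.6250 − 48.3

bias = −1.675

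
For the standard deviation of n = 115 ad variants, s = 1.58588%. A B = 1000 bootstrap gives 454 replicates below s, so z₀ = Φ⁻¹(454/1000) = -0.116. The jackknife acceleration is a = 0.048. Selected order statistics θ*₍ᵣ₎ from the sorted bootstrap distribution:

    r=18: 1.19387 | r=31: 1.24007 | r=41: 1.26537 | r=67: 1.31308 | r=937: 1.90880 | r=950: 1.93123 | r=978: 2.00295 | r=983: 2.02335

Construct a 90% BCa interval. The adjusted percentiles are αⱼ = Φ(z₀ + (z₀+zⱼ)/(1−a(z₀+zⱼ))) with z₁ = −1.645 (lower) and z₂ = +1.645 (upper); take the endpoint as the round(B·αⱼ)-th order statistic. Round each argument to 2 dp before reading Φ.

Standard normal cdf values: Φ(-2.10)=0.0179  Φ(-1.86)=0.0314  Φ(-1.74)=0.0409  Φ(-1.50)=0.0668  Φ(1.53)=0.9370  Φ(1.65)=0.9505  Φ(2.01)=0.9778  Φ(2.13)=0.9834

(1.26537, 1.90880)

Lower: z₀ + z₁ = -0.116 + (-1.645) = -1.761; 1 − a(z₀+z₁) = 1 − (0.048)(-1.761) = 1.0845; argument = -0.116 + (-1.761)/1.0845 = -1.7397 → -1.74.
α₁ = Φ(-1.74) = 0.0409; rank = round(1000 × 0.0409) = 41; θ*₍41₎ = 1.26537.
Upper: z₀ + z₂ = 1.529; 1 − a(z₀+z₂) = 0.9266; argument = 1.5341 → 1.53; α₂ = 0.9370; rank = 937; θ*₍937₎ = 1.90880.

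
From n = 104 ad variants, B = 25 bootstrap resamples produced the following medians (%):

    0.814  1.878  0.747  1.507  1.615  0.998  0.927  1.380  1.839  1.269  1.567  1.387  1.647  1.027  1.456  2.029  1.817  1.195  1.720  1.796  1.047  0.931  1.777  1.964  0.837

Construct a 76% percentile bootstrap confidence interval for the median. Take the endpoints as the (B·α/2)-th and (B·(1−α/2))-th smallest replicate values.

(0.837, 1.839)

Sorted replicates: 0.747, 0.814, 0.837, 0.927, 0.931, 0.998, 1.027, 1.047, 1.195, 1.269, 1.380, 1.387, 1.456, 1.507, 1.567, 1.615, 1.647, 1.720, 1.777, 1.796, 1.817, 1.839, 1.878, 1.964, 2.029
α = 0.24; lower rank = 25 × 0.120 = 3; upper rank = 25 × 0.880 = 22.
The 3rd smallest replicate is 0.837; the 22nd is 1.839.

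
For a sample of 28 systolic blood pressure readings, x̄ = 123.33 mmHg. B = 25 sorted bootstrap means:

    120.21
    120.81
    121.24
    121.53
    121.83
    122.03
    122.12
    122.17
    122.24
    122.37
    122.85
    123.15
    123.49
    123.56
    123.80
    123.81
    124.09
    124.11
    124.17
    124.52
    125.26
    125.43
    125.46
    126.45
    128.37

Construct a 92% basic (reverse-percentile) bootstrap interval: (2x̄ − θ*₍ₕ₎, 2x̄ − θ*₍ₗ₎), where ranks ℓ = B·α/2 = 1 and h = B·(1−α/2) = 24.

(120.21, 126.45)

Percentile endpoints at ranks 1 and 24: θ*₍1₎ = 120.21, θ*₍24₎ = 126.45.
Basic interval reflects these around x̄:
  lower = 2 × 123.33 − 126.45 = 120.21
  upper = 2 × 123.33 − 120.21 = 126.45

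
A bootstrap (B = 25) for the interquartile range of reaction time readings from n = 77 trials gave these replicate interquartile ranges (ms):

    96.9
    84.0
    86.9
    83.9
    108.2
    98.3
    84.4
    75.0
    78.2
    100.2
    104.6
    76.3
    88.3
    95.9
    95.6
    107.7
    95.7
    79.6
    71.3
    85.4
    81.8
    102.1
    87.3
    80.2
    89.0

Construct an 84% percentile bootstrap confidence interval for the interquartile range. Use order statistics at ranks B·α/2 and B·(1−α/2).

Sorted replicates: 71.3, 75.0, 76.3, 78.2, 79.6, 80.2, 81.8, 83.9, 84.0, 84.4, 85.4, 86.9, 87.3, 88.3, 89.0, 95.6, 95.7, 95.9, 96.9, 98.3, 100.2, 102.1, 104.6, 107.7, 108.2
α = 0.16; lower rank = 25 × 0.080 = 2; upper rank = 25 × 0.920 = 23.
The 2nd smallest replicate is 75.0; the 23rd is 104.6.

(75.0, 104.6)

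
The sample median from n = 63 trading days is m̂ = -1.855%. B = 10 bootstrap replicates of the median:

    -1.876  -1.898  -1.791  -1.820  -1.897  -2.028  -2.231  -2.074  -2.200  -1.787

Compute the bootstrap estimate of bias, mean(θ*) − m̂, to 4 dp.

bias = −0.1052

mean(θ*) = ((-1.876) + (-1.898) + (-1.791) + (-1.820) + (-1.897) + (-2.028) + (-2.231) + (-2.074) + (-2.200) + (-1.787)) / 10 = -1.96020
bias = -1.96020 − -1.855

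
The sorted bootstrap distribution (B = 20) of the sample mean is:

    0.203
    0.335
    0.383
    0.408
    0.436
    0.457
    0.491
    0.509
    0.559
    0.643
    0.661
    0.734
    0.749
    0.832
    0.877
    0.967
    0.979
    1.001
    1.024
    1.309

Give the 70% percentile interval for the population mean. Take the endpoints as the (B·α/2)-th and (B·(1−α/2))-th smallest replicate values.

(0.383, 0.979)

α = 0.30; lower rank = 20 × 0.150 = 3; upper rank = 20 × 0.850 = 17.
The 3rd smallest replicate is 0.383; the 17th is 0.979.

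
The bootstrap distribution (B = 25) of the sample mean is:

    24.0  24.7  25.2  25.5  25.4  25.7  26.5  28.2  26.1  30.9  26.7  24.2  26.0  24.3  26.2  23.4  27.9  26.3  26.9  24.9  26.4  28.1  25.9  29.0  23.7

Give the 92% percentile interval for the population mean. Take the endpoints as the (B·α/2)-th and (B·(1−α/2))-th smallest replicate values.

Sorted replicates: 23.4, 23.7, 24.0, 24.2, 24.3, 24.7, 24.9, 25.2, 25.4, 25.5, 25.7, 25.9, 26.0, 26.1, 26.2, 26.3, 26.4, 26.5, 26.7, 26.9, 27.9, 28.1, 28.2, 29.0, 30.9
α = 0.08; lower rank = 25 × 0.040 = 1; upper rank = 25 × 0.960 = 24.
The 1st smallest replicate is 23.4; the 24th is 29.0.

(23.4, 29.0)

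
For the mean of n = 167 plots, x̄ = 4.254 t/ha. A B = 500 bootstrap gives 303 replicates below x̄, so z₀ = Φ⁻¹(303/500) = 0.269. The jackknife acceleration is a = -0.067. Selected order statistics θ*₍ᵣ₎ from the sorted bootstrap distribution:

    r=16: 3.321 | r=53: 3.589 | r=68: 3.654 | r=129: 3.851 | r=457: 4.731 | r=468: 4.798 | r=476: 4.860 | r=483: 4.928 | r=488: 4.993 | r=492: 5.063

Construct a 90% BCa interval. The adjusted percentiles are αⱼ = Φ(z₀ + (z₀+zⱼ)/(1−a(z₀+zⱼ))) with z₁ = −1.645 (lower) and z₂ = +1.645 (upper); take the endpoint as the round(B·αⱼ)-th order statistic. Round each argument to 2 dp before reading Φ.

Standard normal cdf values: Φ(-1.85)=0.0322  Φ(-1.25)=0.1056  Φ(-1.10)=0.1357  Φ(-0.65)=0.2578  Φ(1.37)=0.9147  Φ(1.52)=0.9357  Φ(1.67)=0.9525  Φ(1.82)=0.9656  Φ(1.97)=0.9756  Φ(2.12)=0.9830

Lower: z₀ + z₁ = 0.269 + (-1.645) = -1.376; 1 − a(z₀+z₁) = 1 − (-0.067)(-1.376) = 0.9078; argument = 0.269 + (-1.376)/0.9078 = -1.2467 → -1.25.
α₁ = Φ(-1.25) = 0.1056; rank = round(500 × 0.1056) = 53; θ*₍53₎ = 3.589.
Upper: z₀ + z₂ = 1.914; 1 − a(z₀+z₂) = 1.1282; argument = 1.9655 → 1.97; α₂ = 0.9756; rank = 488; θ*₍488₎ = 4.993.

(3.589, 4.993)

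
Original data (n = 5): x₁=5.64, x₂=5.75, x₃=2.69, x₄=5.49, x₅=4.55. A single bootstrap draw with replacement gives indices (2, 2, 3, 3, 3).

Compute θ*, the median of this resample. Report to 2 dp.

Resample values: 5.75, 5.75, 2.69, 2.69, 2.69.
Sorted: 2.69, 2.69, 2.69, 5.75, 5.75
Median = middle value = 2.69

θ* = 2.69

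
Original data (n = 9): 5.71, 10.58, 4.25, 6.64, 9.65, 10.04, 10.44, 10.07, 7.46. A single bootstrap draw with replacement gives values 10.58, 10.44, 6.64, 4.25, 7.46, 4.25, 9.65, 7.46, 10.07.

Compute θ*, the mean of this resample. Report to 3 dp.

Mean = (10.58 + 10.44 + 6.64 + 4.25 + 7.46 + 4.25 + 9.65 + 7.46 + 10.07) / 9 = 70.800 / 9 = 7.867

θ* = 7.867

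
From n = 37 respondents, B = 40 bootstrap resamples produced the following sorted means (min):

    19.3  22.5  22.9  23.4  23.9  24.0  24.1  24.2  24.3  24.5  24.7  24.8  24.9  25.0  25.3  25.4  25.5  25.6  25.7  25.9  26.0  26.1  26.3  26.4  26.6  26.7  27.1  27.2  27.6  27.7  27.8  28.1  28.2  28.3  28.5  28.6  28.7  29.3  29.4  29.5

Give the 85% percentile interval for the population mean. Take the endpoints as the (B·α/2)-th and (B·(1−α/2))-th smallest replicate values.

(22.9, 28.7)

α = 0.15; lower rank = 40 × 0.075 = 3; upper rank = 40 × 0.925 = 37.
The 3rd smallest replicate is 22.9; the 37th is 28.7.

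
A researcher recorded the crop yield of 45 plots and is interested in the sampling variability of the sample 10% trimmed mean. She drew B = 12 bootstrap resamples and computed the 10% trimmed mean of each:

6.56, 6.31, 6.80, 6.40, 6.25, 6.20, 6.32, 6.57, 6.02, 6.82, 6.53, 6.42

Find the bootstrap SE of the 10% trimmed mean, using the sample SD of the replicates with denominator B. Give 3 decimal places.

Bootstrap SE is the standard deviation of the 12 replicate 10% trimmed means.
Mean of replicates: (6.56 + 6.31 + 6.80 + 6.40 + 6.25 + 6.20 + 6.32 + 6.57 + 6.02 + 6.82 + 6.53 + 6.42) / 12 = 77.2000 / 12 = 6.4333
Sum of squared deviations: (+0.1267)² + (−0.1233)² + (+0.3667)² + (−0.0333)² + (−0.1833)² + (−0.2333)² + (−0.1133)² + (+0.1367)² + (−0.4133)² + (+0.3867)² + (+0.0967)² + (−0.0133)² = 0.6163
Variance = 0.6163 / 12 = 0.0514
SE* = √0.0514

SE* = 0.227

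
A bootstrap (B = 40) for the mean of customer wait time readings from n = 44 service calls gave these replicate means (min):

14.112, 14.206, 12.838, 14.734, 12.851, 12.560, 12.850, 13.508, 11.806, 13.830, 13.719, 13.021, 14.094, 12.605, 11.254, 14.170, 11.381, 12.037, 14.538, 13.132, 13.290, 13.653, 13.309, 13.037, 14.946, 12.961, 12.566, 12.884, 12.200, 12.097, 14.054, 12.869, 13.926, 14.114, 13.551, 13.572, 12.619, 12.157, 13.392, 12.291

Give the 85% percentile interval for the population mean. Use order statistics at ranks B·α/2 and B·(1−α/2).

Sorted replicates: 11.254, 11.381, 11.806, 12.037, 12.097, 12.157, 12.200, 12.291, 12.560, 12.566, 12.605, 12.619, 12.838, 12.850, 12.851, 12.869, 12.884, 12.961, 13.021, 13.037, 13.132, 13.290, 13.309, 13.392, 13.508, 13.551, 13.572, 13.653, 13.719, 13.830, 13.926, 14.054, 14.094, 14.112, 14.114, 14.170, 14.206, 14.538, 14.734, 14.946
α = 0.15; lower rank = 40 × 0.075 = 3; upper rank = 40 × 0.925 = 37.
The 3rd smallest replicate is 11.806; the 37th is 14.206.

(11.806, 14.206)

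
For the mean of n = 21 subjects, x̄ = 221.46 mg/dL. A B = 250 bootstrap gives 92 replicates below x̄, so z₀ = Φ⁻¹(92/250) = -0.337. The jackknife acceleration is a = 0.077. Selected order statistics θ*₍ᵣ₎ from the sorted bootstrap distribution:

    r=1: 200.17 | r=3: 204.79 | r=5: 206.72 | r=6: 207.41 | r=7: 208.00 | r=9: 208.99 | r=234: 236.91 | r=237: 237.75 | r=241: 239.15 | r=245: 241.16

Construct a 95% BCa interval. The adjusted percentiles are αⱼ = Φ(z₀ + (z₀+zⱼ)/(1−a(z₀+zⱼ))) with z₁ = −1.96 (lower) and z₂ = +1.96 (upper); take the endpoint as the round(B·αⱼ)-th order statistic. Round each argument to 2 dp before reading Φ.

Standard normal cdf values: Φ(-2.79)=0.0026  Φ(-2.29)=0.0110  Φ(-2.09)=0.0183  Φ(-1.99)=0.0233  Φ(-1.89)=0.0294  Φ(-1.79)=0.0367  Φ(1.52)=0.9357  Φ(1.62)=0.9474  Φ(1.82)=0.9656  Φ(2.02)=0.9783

(204.79, 236.91)

Lower: z₀ + z₁ = -0.337 + (-1.960) = -2.297; 1 − a(z₀+z₁) = 1 − (0.077)(-2.297) = 1.1769; argument = -0.337 + (-2.297)/1.1769 = -2.2888 → -2.29.
α₁ = Φ(-2.29) = 0.0110; rank = round(250 × 0.0110) = 3; θ*₍3₎ = 204.79.
Upper: z₀ + z₂ = 1.623; 1 − a(z₀+z₂) = 0.8750; argument = 1.5178 → 1.52; α₂ = 0.9357; rank = 234; θ*₍234₎ = 236.91.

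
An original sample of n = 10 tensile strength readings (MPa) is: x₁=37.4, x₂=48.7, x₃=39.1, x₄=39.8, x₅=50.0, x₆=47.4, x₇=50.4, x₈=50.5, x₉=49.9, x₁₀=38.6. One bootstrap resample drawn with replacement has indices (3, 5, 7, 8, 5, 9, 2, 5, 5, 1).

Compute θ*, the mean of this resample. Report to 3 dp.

θ* = 47.600

Resample values: 39.1, 50.0, 50.4, 50.5, 50.0, 49.9, 48.7, 50.0, 50.0, 37.4.
Mean = (39.1 + 50.0 + 50.4 + 50.5 + 50.0 + 49.9 + 48.7 + 50.0 + 50.0 + 37.4) / 10 = 476.00 / 10 = 47.600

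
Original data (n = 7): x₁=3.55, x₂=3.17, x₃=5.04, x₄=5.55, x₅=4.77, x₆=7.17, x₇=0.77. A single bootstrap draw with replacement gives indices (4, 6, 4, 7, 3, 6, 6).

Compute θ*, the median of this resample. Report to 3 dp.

Resample values: 5.55, 7.17, 5.55, 0.77, 5.04, 7.17, 7.17.
Sorted: 0.77, 5.04, 5.55, 5.55, 7.17, 7.17, 7.17
Median = middle value = 5.550

θ* = 5.550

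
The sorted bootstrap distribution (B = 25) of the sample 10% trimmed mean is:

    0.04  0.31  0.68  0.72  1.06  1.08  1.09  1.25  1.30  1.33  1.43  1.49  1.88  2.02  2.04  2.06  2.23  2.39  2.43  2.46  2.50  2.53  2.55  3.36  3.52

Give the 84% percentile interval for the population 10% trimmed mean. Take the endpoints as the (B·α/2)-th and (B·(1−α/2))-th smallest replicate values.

(0.31, 2.55)

α = 0.16; lower rank = 25 × 0.080 = 2; upper rank = 25 × 0.920 = 23.
The 2nd smallest replicate is 0.31; the 23rd is 2.55.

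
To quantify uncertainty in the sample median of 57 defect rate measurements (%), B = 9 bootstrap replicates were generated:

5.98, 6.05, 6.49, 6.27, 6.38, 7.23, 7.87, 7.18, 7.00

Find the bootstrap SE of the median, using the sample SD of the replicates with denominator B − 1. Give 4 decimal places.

SE* = 0.6364

Bootstrap SE is the standard deviation of the 9 replicate medians.
Mean of replicates: (5.98 + 6.05 + 6.49 + 6.27 + 6.38 + 7.23 + 7.87 + 7.18 + 7.00) / 9 = 60.45000 / 9 = 6.71667
Sum of squared deviations: (−0.73667)² + (−0.66667)² + (−0.22667)² + (−0.44667)² + (−0.33667)² + (+0.51333)² + (+1.15333)² + (+0.46333)² + (+0.28333)² = 3.24000
Variance = 3.24000 / 8 = 0.40500
SE* = √0.40500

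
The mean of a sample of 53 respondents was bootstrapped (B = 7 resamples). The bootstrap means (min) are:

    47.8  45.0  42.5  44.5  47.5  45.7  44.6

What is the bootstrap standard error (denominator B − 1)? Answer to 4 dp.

SE* = 1.8382

Bootstrap SE is the standard deviation of the 7 replicate means.
Mean of replicates: (47.8 + 45.0 + 42.5 + 44.5 + 47.5 + 45.7 + 44.6) / 7 = 317.60000 / 7 = 45.37143
Sum of squared deviations: (+2.42857)² + (−0.37143)² + (−2.87143)² + (−0.87143)² + (+2.12857)² + (+0.32857)² + (−0.77143)² = 20.27429
Variance = 20.27429 / 6 = 3.37905
SE* = √3.37905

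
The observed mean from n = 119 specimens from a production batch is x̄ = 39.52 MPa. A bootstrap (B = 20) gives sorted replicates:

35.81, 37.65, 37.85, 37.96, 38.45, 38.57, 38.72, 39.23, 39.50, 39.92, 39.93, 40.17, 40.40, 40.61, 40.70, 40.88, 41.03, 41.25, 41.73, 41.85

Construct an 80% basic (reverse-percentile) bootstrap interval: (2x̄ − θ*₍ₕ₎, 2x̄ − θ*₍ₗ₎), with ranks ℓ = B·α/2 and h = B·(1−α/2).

Percentile endpoints at ranks 2 and 18: θ*₍2₎ = 37.65, θ*₍18₎ = 41.25.
Basic interval reflects these around x̄:
  lower = 2 × 39.52 − 41.25 = 37.79
  upper = 2 × 39.52 − 37.65 = 41.39

(37.79, 41.39)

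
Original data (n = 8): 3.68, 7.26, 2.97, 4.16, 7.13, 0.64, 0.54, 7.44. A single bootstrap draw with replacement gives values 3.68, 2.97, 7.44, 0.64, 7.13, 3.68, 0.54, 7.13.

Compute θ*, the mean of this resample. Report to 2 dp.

θ* = 4.15

Mean = (3.68 + 2.97 + 7.44 + 0.64 + 7.13 + 3.68 + 0.54 + 7.13) / 8 = 33.210 / 8 = 4.15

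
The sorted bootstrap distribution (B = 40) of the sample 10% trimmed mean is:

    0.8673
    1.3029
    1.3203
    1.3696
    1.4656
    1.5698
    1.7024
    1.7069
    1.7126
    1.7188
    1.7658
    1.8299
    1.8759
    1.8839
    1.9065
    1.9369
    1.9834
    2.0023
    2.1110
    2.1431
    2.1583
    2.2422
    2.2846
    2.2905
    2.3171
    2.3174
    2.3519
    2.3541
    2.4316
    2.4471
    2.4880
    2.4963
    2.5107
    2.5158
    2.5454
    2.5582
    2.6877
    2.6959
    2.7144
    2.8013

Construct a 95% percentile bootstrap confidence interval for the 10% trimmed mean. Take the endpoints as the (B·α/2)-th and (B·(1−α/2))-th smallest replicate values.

(0.8673, 2.7144)

α = 0.05; lower rank = 40 × 0.025 = 1; upper rank = 40 × 0.975 = 39.
The 1st smallest replicate is 0.8673; the 39th is 2.7144.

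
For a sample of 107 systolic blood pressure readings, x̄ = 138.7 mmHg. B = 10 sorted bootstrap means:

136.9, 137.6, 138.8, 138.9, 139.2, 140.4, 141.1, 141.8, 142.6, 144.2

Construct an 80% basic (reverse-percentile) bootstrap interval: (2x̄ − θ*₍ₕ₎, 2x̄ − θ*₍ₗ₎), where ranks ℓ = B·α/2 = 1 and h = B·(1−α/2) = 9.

Percentile endpoints at ranks 1 and 9: θ*₍1₎ = 136.9, θ*₍9₎ = 142.6.
Basic interval reflects these around x̄:
  lower = 2 × 138.7 − 142.6 = 134.8
  upper = 2 × 138.7 − 136.9 = 140.5

(134.8, 140.5)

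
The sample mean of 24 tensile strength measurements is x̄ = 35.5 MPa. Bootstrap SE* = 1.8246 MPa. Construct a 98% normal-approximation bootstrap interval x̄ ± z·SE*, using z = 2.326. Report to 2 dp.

(31.26, 39.74)

Margin = 2.326 × 1.8246 = 4.244
Interval: 35.5 ± 4.244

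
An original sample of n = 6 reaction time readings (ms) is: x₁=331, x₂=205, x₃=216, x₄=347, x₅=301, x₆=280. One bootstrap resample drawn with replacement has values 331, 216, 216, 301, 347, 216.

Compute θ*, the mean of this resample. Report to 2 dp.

θ* = 271.17

Mean = (331 + 216 + 216 + 301 + 347 + 216) / 6 = 1627.0 / 6 = 271.17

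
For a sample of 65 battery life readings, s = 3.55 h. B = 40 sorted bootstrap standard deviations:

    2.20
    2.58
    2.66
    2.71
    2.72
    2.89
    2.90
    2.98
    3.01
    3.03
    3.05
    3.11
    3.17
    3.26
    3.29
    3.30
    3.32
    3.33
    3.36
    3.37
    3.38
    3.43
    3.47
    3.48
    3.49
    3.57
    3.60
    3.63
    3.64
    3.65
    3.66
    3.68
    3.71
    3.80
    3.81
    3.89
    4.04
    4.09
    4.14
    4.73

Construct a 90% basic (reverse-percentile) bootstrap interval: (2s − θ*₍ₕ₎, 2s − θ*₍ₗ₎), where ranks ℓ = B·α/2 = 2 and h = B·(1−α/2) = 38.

Percentile endpoints at ranks 2 and 38: θ*₍2₎ = 2.58, θ*₍38₎ = 4.09.
Basic interval reflects these around s:
  lower = 2 × 3.55 − 4.09 = 3.01
  upper = 2 × 3.55 − 2.58 = 4.52

(3.01, 4.52)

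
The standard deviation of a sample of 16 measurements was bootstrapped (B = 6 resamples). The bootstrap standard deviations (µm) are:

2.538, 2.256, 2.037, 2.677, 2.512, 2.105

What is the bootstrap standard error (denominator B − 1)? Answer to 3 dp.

SE* = 0.259

Bootstrap SE is the standard deviation of the 6 replicate standard deviations.
Mean of replicates: (2.538 + 2.256 + 2.037 + 2.677 + 2.512 + 2.105) / 6 = 14.1250 / 6 = 2.3542
Sum of squared deviations: (+0.1838)² + (−0.0982)² + (−0.3172)² + (+0.3228)² + (+0.1578)² + (−0.2492)² = 0.3352
Variance = 0.3352 / 5 = 0.0670
SE* = √0.0670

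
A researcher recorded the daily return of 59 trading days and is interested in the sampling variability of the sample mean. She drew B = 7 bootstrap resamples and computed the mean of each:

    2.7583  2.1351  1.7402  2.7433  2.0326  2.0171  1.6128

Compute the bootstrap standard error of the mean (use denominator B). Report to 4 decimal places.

SE* = 0.4158

Bootstrap SE is the standard deviation of the 7 replicate means.
Mean of replicates: (2.7583 + 2.1351 + 1.7402 + 2.7433 + 2.0326 + 2.0171 + 1.6128) / 7 = 15.03940 / 7 = 2.14849
Sum of squared deviations: (+0.60981)² + (−0.01339)² + (−0.40829)² + (+0.59481)² + (−0.11589)² + (−0.13139)² + (−0.53569)² = 1.21020
Variance = 1.21020 / 7 = 0.17289
SE* = √0.17289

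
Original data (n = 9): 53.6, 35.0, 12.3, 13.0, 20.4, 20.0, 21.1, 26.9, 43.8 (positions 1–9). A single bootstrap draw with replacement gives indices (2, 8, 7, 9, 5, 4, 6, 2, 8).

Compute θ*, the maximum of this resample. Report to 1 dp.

Resample values: 35.0, 26.9, 21.1, 43.8, 20.4, 13.0, 20.0, 35.0, 26.9.
Maximum = 43.8

θ* = 43.8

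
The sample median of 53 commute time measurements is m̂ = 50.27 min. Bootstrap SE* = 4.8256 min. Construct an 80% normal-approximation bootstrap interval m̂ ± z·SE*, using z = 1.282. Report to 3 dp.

Margin = 1.282 × 4.8256 = 6.1864
Interval: 50.27 ± 6.1864

(44.084, 56.456)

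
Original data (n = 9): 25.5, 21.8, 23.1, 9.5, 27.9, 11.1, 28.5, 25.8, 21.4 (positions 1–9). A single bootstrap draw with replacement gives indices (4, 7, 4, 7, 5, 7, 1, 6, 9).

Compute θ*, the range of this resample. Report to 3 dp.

Resample values: 9.5, 28.5, 9.5, 28.5, 27.9, 28.5, 25.5, 11.1, 21.4.
Range = 28.5 − 9.5 = 19.000

θ* = 19.000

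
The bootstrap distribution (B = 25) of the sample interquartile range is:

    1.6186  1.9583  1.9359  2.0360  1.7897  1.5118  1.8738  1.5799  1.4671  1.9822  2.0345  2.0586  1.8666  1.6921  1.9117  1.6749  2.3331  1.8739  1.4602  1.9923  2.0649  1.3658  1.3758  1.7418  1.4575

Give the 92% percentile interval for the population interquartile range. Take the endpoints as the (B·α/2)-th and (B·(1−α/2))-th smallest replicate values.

(1.3658, 2.0649)

Sorted replicates: 1.3658, 1.3758, 1.4575, 1.4602, 1.4671, 1.5118, 1.5799, 1.6186, 1.6749, 1.6921, 1.7418, 1.7897, 1.8666, 1.8738, 1.8739, 1.9117, 1.9359, 1.9583, 1.9822, 1.9923, 2.0345, 2.0360, 2.0586, 2.0649, 2.3331
α = 0.08; lower rank = 25 × 0.040 = 1; upper rank = 25 × 0.960 = 24.
The 1st smallest replicate is 1.3658; the 24th is 2.0649.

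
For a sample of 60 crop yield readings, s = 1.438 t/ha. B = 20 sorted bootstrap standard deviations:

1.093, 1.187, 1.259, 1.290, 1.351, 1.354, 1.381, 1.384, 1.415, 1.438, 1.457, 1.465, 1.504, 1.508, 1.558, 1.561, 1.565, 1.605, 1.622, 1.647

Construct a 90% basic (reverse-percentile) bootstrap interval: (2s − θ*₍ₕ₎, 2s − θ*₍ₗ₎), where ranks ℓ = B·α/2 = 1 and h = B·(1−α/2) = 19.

Percentile endpoints at ranks 1 and 19: θ*₍1₎ = 1.093, θ*₍19₎ = 1.622.
Basic interval reflects these around s:
  lower = 2 × 1.438 − 1.622 = 1.254
  upper = 2 × 1.438 − 1.093 = 1.783

(1.254, 1.783)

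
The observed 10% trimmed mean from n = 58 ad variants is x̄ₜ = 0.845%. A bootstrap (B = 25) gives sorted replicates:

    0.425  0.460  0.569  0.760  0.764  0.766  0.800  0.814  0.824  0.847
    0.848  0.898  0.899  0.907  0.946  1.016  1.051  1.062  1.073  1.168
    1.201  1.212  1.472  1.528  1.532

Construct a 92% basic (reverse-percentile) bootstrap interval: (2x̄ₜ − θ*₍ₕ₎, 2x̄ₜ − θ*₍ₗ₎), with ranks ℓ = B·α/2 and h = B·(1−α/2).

(0.162, 1.265)

Percentile endpoints at ranks 1 and 24: θ*₍1₎ = 0.425, θ*₍24₎ = 1.528.
Basic interval reflects these around x̄ₜ:
  lower = 2 × 0.845 − 1.528 = 0.162
  upper = 2 × 0.845 − 0.425 = 1.265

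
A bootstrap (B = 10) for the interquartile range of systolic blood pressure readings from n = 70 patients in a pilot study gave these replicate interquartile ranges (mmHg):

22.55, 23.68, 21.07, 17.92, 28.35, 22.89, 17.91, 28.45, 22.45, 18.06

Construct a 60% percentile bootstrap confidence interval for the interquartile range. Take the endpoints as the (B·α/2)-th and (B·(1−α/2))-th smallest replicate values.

(17.92, 23.68)

Sorted replicates: 17.91, 17.92, 18.06, 21.07, 22.45, 22.55, 22.89, 23.68, 28.35, 28.45
α = 0.40; lower rank = 10 × 0.200 = 2; upper rank = 10 × 0.800 = 8.
The 2nd smallest replicate is 17.92; the 8th is 23.68.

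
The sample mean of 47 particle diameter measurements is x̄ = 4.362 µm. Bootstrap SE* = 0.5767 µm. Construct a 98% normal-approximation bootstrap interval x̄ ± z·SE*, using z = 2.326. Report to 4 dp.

(3.0206, 5.7034)

Margin = 2.326 × 0.5767 = 1.34140
Interval: 4.362 ± 1.34140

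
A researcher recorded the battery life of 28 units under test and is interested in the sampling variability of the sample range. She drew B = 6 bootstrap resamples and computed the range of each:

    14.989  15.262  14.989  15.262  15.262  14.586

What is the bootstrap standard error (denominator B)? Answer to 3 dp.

Bootstrap SE is the standard deviation of the 6 replicate ranges.
Mean of replicates: (14.989 + 15.262 + 14.989 + 15.262 + 15.262 + 14.586) / 6 = 90.3500 / 6 = 15.0583
Sum of squared deviations: (−0.0693)² + (+0.2037)² + (−0.0693)² + (+0.2037)² + (+0.2037)² + (−0.4723)² = 0.3572
Variance = 0.3572 / 6 = 0.0595
SE* = √0.0595

SE* = 0.244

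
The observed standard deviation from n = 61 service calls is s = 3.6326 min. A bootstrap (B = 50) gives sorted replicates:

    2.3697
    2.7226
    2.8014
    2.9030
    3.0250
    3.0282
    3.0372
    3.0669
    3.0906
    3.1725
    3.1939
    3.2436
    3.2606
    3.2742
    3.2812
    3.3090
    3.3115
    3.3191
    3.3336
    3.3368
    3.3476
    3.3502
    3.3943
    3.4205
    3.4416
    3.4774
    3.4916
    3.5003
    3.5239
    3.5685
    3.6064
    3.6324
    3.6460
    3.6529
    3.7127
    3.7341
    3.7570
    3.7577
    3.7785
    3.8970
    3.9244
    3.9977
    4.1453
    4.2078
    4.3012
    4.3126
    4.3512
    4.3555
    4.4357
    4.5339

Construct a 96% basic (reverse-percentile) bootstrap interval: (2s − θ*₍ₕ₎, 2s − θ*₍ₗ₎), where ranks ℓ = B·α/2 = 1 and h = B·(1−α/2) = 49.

Percentile endpoints at ranks 1 and 49: θ*₍1₎ = 2.3697, θ*₍49₎ = 4.4357.
Basic interval reflects these around s:
  lower = 2 × 3.6326 − 4.4357 = 2.8295
  upper = 2 × 3.6326 − 2.3697 = 4.8955

(2.8295, 4.8955)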